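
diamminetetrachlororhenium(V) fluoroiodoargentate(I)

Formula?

Cation [Re…]: ligand charges -4, Re(V) ⇒ ion charge 1+.
Anion [Ag…]: ligand charges -2, Ag(I) ⇒ ion charge 1−.

[ReCl4(NH3)2][AgFI]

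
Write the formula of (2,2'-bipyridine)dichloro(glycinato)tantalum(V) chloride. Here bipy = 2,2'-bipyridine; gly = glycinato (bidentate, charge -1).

[Ta(bipy)Cl2(gly)]Cl2

Ligands: 1 2,2'-bipyridine (bipy, neutral), 1 glycinato (gly, -1), 2 chloro (Cl, -1). Ligand charge sum = -3.
With Ta in oxidation state +5, the complex ion is [Ta...]^2+.
Charge balance with chloride (-1) requires 1 complex ion per 2 chloride.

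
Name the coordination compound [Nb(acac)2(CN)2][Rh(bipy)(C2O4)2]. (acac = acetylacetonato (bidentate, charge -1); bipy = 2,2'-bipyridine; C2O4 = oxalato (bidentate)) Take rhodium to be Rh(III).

Rh is given as +3; the anion's ligand charges sum to -4, so the complex anion is 1−.
A 1:1 salt means the cation carries the equal and opposite charge, 1+.
Cation: ligand charges sum to -4; for the ion to be 1+, Nb = +5.

bis(acetylacetonato)dicyanoniobium(V) (2,2'-bipyridine)dioxalatorhodate(III)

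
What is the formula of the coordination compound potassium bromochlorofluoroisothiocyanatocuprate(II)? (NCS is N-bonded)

K2[CuBrClF(NCS)]

Ligands: 1 chloro (Cl, -1), 1 isothiocyanato (NCS, -1), 1 bromo (Br, -1), 1 fluoro (F, -1). Ligand charge sum = -4.
With Cu in oxidation state +2, the complex ion is [Cu...]^2−.
Charge balance with potassium (+1) requires 1 complex ion per 2 potassium.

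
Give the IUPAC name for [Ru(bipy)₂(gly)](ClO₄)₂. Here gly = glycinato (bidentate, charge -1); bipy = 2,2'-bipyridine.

bis(2,2'-bipyridine)(glycinato)ruthenium(III) perchlorate

The 2 perchlorate counter-ions carry a total charge of -2, so each complex ion is 2+.
Ligand charges: 1×glycinato (-1 each), 2×2,2'-bipyridine (neutral); total -1. So Ru + (-1) = 2+, giving Ru = +3.
Ligands are named alphabetically: bipyridine before glycinato.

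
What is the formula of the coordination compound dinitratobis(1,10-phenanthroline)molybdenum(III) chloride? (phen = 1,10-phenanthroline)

Ligands: 2 1,10-phenanthroline (phen, neutral), 2 nitrato (NO3, -1). Ligand charge sum = -2.
With Mo in oxidation state +3, the complex ion is [Mo...]^1+.
Charge balance with chloride (-1) requires 1 complex ion per 1 chloride.

[Mo(NO3)2(phen)2]Cl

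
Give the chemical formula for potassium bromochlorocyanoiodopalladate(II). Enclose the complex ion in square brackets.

K2[PdBrCl(CN)I]

Ligands: 1 bromo (Br, -1), 1 iodo (I, -1), 1 cyano (CN, -1), 1 chloro (Cl, -1). Ligand charge sum = -4.
With Pd in oxidation state +2, the complex ion is [Pd...]^2−.
Charge balance with potassium (+1) requires 1 complex ion per 2 potassium.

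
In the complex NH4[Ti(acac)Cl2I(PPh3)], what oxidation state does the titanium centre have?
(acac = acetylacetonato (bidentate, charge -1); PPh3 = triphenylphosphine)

+3

1 ammonium outside the brackets (+1 each) → the complex ion is 1−.
Ligand charges: 1×I = -1; 1×acac = -1; 2×Cl = -2; 1×PPh3 neutral; sum -4.
Ti + (-4) = 1− ⇒ Ti is +3.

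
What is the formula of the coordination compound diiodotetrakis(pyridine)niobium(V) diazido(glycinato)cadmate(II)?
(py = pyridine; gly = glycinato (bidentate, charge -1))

[NbI2(py)4][Cd(gly)(N3)2]3

Cation [Nb…]: ligand charges -2, Nb(V) ⇒ ion charge 3+.
Anion [Cd…]: ligand charges -3, Cd(II) ⇒ ion charge 1−.
One 3+ cation requires 3 of the 1− anion.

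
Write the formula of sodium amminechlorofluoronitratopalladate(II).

Na[PdClF(NH3)(NO3)]

Ligands: 1 ammine (NH3, neutral), 1 chloro (Cl, -1), 1 nitrato (NO3, -1), 1 fluoro (F, -1). Ligand charge sum = -3.
With Pd in oxidation state +2, the complex ion is [Pd...]^1−.
Charge balance with sodium (+1) requires 1 complex ion per 1 sodium.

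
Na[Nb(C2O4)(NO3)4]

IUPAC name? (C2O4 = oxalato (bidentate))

The 1 sodium counter-ion carries a total charge of +1, so each complex ion is 1−.
Ligand charges: 4×nitrato (-1 each), 1×oxalato (-2 each); total -6. So Nb + (-6) = 1−, giving Nb = +5.
The complex ion is anionic, so niobium takes the -ate form niobate(V).

sodium tetranitratooxalatoniobate(V)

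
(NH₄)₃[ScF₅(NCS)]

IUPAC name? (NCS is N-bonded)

The 3 ammonium counter-ions carry a total charge of +3, so each complex ion is 3−.
Ligand charges: 1×isothiocyanato (-1 each), 5×fluoro (-1 each); total -6. So Sc + (-6) = 3−, giving Sc = +3.
The complex ion is anionic, so scandium takes the -ate form scandate(III).

ammonium pentafluoroisothiocyanatoscandate(III)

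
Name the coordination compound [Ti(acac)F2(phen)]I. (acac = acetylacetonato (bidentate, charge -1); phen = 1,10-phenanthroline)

(acetylacetonato)difluoro(1,10-phenanthroline)titanium(IV) iodide

The 1 iodide counter-ion carries a total charge of -1, so each complex ion is 1+.
Ligand charges: 1×acetylacetonato (-1 each), 1×1,10-phenanthroline (neutral), 2×fluoro (-1 each); total -3. So Ti + (-3) = 1+, giving Ti = +4.
Ligands are named alphabetically: acetylacetonato before fluoro before phenanthroline.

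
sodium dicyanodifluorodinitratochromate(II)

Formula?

Na4[Cr(CN)2F2(NO3)2]

Ligands: 2 fluoro (F, -1), 2 cyano (CN, -1), 2 nitrato (NO3, -1). Ligand charge sum = -6.
With Cr in oxidation state +2, the complex ion is [Cr...]^4−.
Charge balance with sodium (+1) requires 1 complex ion per 4 sodium.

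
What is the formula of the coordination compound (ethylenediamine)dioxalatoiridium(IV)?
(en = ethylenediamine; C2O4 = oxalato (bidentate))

[Ir(C2O4)2(en)]

Ligands: 1 ethylenediamine (en, neutral), 2 oxalato (C2O4, -2). Ligand charge sum = -4.
With Ir in oxidation state +4, the complex ion is [Ir...].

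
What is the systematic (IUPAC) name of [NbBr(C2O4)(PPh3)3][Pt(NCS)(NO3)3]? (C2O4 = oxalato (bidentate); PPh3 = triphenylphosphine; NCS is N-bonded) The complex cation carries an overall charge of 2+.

bromooxalatotris(triphenylphosphine)niobium(V) isothiocyanatotrinitratoplatinate(II)

Both ions are complex: the cation is named first with the plain metal name, the anion second with the -ate form; each ion's ligands are alphabetised independently.
The complex cation is given as 2+; its ligand charges sum to -3, so Nb = +5.
A 1:1 salt means the anion carries the equal and opposite charge, 2−.
Anion: ligand charges sum to -4; for the ion to be 2−, Pt = +2.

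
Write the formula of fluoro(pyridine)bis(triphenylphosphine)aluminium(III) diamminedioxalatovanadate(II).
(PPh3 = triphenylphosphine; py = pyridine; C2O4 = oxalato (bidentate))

[AlF(PPh3)2(py)][V(C2O4)2(NH3)2]

Cation [Al…]: ligand charges -1, Al(III) ⇒ ion charge 2+.
Anion [V…]: ligand charges -4, V(II) ⇒ ion charge 2−.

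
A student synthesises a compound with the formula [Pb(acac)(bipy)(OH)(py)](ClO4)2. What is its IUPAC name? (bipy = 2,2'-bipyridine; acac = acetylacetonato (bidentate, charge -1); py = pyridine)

The 2 perchlorate counter-ions carry a total charge of -2, so each complex ion is 2+.
Ligand charges: 1×2,2'-bipyridine (neutral), 1×acetylacetonato (-1 each), 1×hydroxo (-1 each), 1×pyridine (neutral); total -2. So Pb + (-2) = 2+, giving Pb = +4.
Ligands are named alphabetically: acetylacetonato before bipyridine before hydroxo before pyridine.

(acetylacetonato)(2,2'-bipyridine)hydroxo(pyridine)lead(IV) perchlorate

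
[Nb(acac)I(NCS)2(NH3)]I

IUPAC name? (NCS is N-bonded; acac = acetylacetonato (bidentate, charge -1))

(acetylacetonato)ammineiododiisothiocyanatoniobium(V) iodide

The 1 iodide counter-ion carries a total charge of -1, so each complex ion is 1+.
Ligand charges: 1×ammine (neutral), 2×isothiocyanato (-1 each), 1×acetylacetonato (-1 each), 1×iodo (-1 each); total -4. So Nb + (-4) = 1+, giving Nb = +5.
Ligands are named alphabetically: acetylacetonato before ammine before iodo before isothiocyanato.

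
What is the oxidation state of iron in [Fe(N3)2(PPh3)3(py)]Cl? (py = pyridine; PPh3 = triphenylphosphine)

+3

1 chloride outside the brackets (-1 each) → the complex ion is 1+.
Ligand charges: 1×py neutral; 2×N3 = -2; 3×PPh3 neutral; sum -2.
Fe + (-2) = 1+ ⇒ Fe is +3.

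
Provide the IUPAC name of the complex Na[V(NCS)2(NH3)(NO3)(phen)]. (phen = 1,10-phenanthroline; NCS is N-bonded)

The 1 sodium counter-ion carries a total charge of +1, so each complex ion is 1−.
Ligand charges: 1×nitrato (-1 each), 1×ammine (neutral), 1×1,10-phenanthroline (neutral), 2×isothiocyanato (-1 each); total -3. So V + (-3) = 1−, giving V = +2.
Ligands are named alphabetically: ammine before isothiocyanato before nitrato before phenanthroline.
The complex ion is anionic, so vanadium takes the -ate form vanadate(II).

sodium amminediisothiocyanatonitrato(1,10-phenanthroline)vanadate(II)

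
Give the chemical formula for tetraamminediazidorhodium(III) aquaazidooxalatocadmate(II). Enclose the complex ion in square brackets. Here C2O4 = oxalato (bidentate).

[Rh(N3)2(NH3)4][Cd(C2O4)(H2O)(N3)]

Cation [Rh…]: ligand charges -2, Rh(III) ⇒ ion charge 1+.
Anion [Cd…]: ligand charges -3, Cd(II) ⇒ ion charge 1−.
One 1+ cation balances one 1− anion.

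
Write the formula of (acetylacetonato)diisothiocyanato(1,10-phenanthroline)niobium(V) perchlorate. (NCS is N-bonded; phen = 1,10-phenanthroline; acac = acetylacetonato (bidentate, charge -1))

[Nb(acac)(NCS)2(phen)](ClO4)2

Ligands: 2 isothiocyanato (NCS, -1), 1 1,10-phenanthroline (phen, neutral), 1 acetylacetonato (acac, -1). Ligand charge sum = -3.
With Nb in oxidation state +5, the complex ion is [Nb...]^2+.
Charge balance with perchlorate (-1) requires 1 complex ion per 2 perchlorate.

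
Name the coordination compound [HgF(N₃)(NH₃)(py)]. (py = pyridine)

There is no counter-ion, so the complex is neutral overall.
Ligand charges: 1×ammine (neutral), 1×pyridine (neutral), 1×fluoro (-1 each), 1×azido (-1 each); total -2. So Hg + (-2) = 0, giving Hg = +2.
Ligands are named alphabetically: ammine before azido before fluoro before pyridine.

ammineazidofluoro(pyridine)mercury(II)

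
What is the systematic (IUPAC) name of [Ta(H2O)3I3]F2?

The 2 fluoride counter-ions carry a total charge of -2, so each complex ion is 2+.
Ligand charges: 3×iodo (-1 each), 3×aqua (neutral); total -3. So Ta + (-3) = 2+, giving Ta = +5.
Ligands are named alphabetically: aqua before iodo.

triaquatriiodotantalum(V) fluoride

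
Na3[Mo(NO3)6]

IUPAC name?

The 3 sodium counter-ions carry a total charge of +3, so each complex ion is 3−.
Ligand charges: 6×nitrato (-1 each); total -6. So Mo + (-6) = 3−, giving Mo = +3.
The complex ion is anionic, so molybdenum takes the -ate form molybdate(III).

sodium hexanitratomolybdate(III)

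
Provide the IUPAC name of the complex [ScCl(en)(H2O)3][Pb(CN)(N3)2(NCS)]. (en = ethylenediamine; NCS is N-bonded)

Both ions are complex: the cation is named first with the plain metal name, the anion second with the -ate form; each ion's ligands are alphabetised independently.
Scandium is always +3 in its complexes; the cation's ligand charges sum to -1, so the complex cation is 2+.
A 1:1 salt means the anion carries the equal and opposite charge, 2−.
Anion: ligand charges sum to -4; for the ion to be 2−, Pb = +2.

triaquachloro(ethylenediamine)scandium(III) diazidocyanoisothiocyanatoplumbate(II)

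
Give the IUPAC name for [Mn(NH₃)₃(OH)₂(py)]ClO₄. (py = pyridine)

triamminedihydroxo(pyridine)manganese(III) perchlorate

The 1 perchlorate counter-ion carries a total charge of -1, so each complex ion is 1+.
Ligand charges: 1×pyridine (neutral), 2×hydroxo (-1 each), 3×ammine (neutral); total -2. So Mn + (-2) = 1+, giving Mn = +3.
Ligands are named alphabetically: ammine before hydroxo before pyridine.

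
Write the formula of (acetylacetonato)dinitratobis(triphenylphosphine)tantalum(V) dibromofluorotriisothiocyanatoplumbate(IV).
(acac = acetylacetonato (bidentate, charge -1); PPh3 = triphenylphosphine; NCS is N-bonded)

[Ta(acac)(NO3)2(PPh3)2][PbBr2F(NCS)3]

Cation [Ta…]: ligand charges -3, Ta(V) ⇒ ion charge 2+.
Anion [Pb…]: ligand charges -6, Pb(IV) ⇒ ion charge 2−.
One 2+ cation balances one 2− anion.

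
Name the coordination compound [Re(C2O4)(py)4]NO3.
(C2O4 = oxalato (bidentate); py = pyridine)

oxalatotetrakis(pyridine)rhenium(III) nitrate

The 1 nitrate counter-ion carries a total charge of -1, so each complex ion is 1+.
Ligand charges: 1×oxalato (-2 each), 4×pyridine (neutral); total -2. So Re + (-2) = 1+, giving Re = +3.
Ligands are named alphabetically: oxalato before pyridine.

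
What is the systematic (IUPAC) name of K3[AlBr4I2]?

potassium tetrabromodiiodoaluminate(III)

The 3 potassium counter-ions carry a total charge of +3, so each complex ion is 3−.
Ligand charges: 2×iodo (-1 each), 4×bromo (-1 each); total -6. So Al + (-6) = 3−, giving Al = +3.
Ligands are named alphabetically: bromo before iodo.
The complex ion is anionic, so aluminium takes the -ate form aluminate(III).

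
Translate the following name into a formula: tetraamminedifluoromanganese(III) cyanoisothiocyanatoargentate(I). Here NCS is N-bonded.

[MnF2(NH3)4][Ag(CN)(NCS)]

Cation [Mn…]: ligand charges -2, Mn(III) ⇒ ion charge 1+.
Anion [Ag…]: ligand charges -2, Ag(I) ⇒ ion charge 1−.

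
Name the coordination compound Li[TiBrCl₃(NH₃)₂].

lithium diamminebromotrichlorotitanate(III)

The 1 lithium counter-ion carries a total charge of +1, so each complex ion is 1−.
Ligand charges: 1×bromo (-1 each), 3×chloro (-1 each), 2×ammine (neutral); total -4. So Ti + (-4) = 1−, giving Ti = +3.
Ligands are named alphabetically: ammine before bromo before chloro.
The complex ion is anionic, so titanium takes the -ate form titanate(III).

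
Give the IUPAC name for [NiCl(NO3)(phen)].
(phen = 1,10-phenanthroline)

There is no counter-ion, so the complex is neutral overall.
Ligand charges: 1×nitrato (-1 each), 1×1,10-phenanthroline (neutral), 1×chloro (-1 each); total -2. So Ni + (-2) = 0, giving Ni = +2.
Ligands are named alphabetically: chloro before nitrato before phenanthroline.

chloronitrato(1,10-phenanthroline)nickel(II)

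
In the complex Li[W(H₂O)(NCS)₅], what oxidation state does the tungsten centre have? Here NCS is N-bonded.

+4

1 lithium outside the brackets (+1 each) → the complex ion is 1−.
Ligand charges: 5×NCS = -5; 1×H2O neutral; sum -5.
W + (-5) = 1− ⇒ W is +4.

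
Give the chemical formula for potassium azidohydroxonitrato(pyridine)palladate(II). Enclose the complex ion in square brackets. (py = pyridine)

Ligands: 1 nitrato (NO3, -1), 1 hydroxo (OH, -1), 1 pyridine (py, neutral), 1 azido (N3, -1). Ligand charge sum = -3.
With Pd in oxidation state +2, the complex ion is [Pd...]^1−.
Charge balance with potassium (+1) requires 1 complex ion per 1 potassium.

K[Pd(N3)(NO3)(OH)(py)]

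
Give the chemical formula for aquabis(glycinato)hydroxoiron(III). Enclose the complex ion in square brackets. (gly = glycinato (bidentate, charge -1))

Ligands: 1 hydroxo (OH, -1), 2 glycinato (gly, -1), 1 aqua (H2O, neutral). Ligand charge sum = -3.
With Fe in oxidation state +3, the complex ion is [Fe...].

[Fe(gly)2(H2O)(OH)]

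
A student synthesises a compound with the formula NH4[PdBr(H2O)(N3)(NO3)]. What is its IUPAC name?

ammonium aquaazidobromonitratopalladate(II)

The 1 ammonium counter-ion carries a total charge of +1, so each complex ion is 1−.
Ligand charges: 1×aqua (neutral), 1×bromo (-1 each), 1×nitrato (-1 each), 1×azido (-1 each); total -3. So Pd + (-3) = 1−, giving Pd = +2.
Ligands are named alphabetically: aqua before azido before bromo before nitrato.
The complex ion is anionic, so palladium takes the -ate form palladate(II).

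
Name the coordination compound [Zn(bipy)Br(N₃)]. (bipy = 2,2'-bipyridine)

azido(2,2'-bipyridine)bromozinc(II)

There is no counter-ion, so the complex is neutral overall.
Ligand charges: 1×bromo (-1 each), 1×azido (-1 each), 1×2,2'-bipyridine (neutral); total -2. So Zn + (-2) = 0, giving Zn = +2.
Ligands are named alphabetically: azido before bipyridine before bromo.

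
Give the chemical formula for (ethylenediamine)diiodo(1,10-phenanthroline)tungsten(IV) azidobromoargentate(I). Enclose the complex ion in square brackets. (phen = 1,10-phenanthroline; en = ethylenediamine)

Cation [W…]: ligand charges -2, W(IV) ⇒ ion charge 2+.
Anion [Ag…]: ligand charges -2, Ag(I) ⇒ ion charge 1−.
One 2+ cation requires 2 of the 1− anion.

[W(en)I2(phen)][AgBr(N3)]2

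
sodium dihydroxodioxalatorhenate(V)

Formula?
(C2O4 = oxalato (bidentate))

Na[Re(C2O4)2(OH)2]

Ligands: 2 oxalato (C2O4, -2), 2 hydroxo (OH, -1). Ligand charge sum = -6.
Charge balance with sodium (+1) requires 1 complex ion per 1 sodium.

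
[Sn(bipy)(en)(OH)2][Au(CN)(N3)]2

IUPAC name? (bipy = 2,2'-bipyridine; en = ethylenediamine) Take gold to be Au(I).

Both ions are complex: the cation is named first with the plain metal name, the anion second with the -ate form; each ion's ligands are alphabetised independently.
Au is given as +1; the anion's ligand charges sum to -2, so the complex anion is 1−.
With 2 anions per cation, the cation must be 2×1 = 2+.
Cation: ligand charges sum to -2; for the ion to be 2+, Sn = +4.

(2,2'-bipyridine)(ethylenediamine)dihydroxotin(IV) azidocyanoaurate(I)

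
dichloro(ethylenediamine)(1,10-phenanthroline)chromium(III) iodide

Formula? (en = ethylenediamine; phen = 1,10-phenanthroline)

Ligands: 2 chloro (Cl, -1), 1 ethylenediamine (en, neutral), 1 1,10-phenanthroline (phen, neutral). Ligand charge sum = -2.
With Cr in oxidation state +3, the complex ion is [Cr...]^1+.
Charge balance with iodide (-1) requires 1 complex ion per 1 iodide.

[CrCl2(en)(phen)]I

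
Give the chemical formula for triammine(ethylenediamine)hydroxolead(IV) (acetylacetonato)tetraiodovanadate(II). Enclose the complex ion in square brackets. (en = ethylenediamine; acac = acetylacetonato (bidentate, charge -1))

[Pb(en)(NH3)3(OH)][V(acac)I4]

Cation [Pb…]: ligand charges -1, Pb(IV) ⇒ ion charge 3+.
Anion [V…]: ligand charges -5, V(II) ⇒ ion charge 3−.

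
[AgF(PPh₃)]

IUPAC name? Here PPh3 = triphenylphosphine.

fluoro(triphenylphosphine)silver(I)

There is no counter-ion, so the complex is neutral overall.
Ligand charges: 1×fluoro (-1 each), 1×triphenylphosphine (neutral); total -1. So Ag + (-1) = 0, giving Ag = +1.
Ligands are named alphabetically: fluoro before triphenylphosphine.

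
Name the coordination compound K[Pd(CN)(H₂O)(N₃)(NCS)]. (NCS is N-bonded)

potassium aquaazidocyanoisothiocyanatopalladate(II)

The 1 potassium counter-ion carries a total charge of +1, so each complex ion is 1−.
Ligand charges: 1×isothiocyanato (-1 each), 1×azido (-1 each), 1×cyano (-1 each), 1×aqua (neutral); total -3. So Pd + (-3) = 1−, giving Pd = +2.
Ligands are named alphabetically: aqua before azido before cyano before isothiocyanato.
The complex ion is anionic, so palladium takes the -ate form palladate(II).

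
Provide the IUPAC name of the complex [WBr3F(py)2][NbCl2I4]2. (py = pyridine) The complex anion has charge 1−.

tribromofluorobis(pyridine)tungsten(VI) dichlorotetraiodoniobate(V)

Both ions are complex: the cation is named first with the plain metal name, the anion second with the -ate form; each ion's ligands are alphabetised independently.
The complex anion is given as 1−; its ligand charges sum to -6, so Nb = +5.
With 2 anions per cation, the cation must be 2×1 = 2+.
Cation: ligand charges sum to -4; for the ion to be 2+, W = +6.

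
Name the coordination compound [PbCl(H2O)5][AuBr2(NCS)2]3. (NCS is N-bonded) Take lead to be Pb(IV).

Pb is given as +4; the cation's ligand charges sum to -1, so the complex cation is 3+.
With 3 anions per cation, each anion must be 3/3 = 1−.
Anion: ligand charges sum to -4; for the ion to be 1−, Au = +3.

pentaaquachlorolead(IV) dibromodiisothiocyanatoaurate(III)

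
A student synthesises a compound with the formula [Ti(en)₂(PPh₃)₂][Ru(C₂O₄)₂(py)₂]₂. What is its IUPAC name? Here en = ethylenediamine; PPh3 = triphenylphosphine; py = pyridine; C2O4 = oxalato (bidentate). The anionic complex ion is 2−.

Both ions are complex: the cation is named first with the plain metal name, the anion second with the -ate form; each ion's ligands are alphabetised independently.
The complex anion is given as 2−; its ligand charges sum to -4, so Ru = +2.
With 2 anions per cation, the cation must be 2×2 = 4+.
Cation: ligand charges sum to 0; for the ion to be 4+, Ti = +4.

bis(ethylenediamine)bis(triphenylphosphine)titanium(IV) dioxalatobis(pyridine)ruthenate(II)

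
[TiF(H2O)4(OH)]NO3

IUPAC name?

tetraaquafluorohydroxotitanium(III) nitrate

The 1 nitrate counter-ion carries a total charge of -1, so each complex ion is 1+.
Ligand charges: 4×aqua (neutral), 1×fluoro (-1 each), 1×hydroxo (-1 each); total -2. So Ti + (-2) = 1+, giving Ti = +3.
Ligands are named alphabetically: aqua before fluoro before hydroxo.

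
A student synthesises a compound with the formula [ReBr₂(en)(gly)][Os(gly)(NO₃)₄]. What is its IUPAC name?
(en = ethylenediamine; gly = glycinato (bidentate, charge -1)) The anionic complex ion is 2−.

Both ions are complex: the cation is named first with the plain metal name, the anion second with the -ate form; each ion's ligands are alphabetised independently.
The complex anion is given as 2−; its ligand charges sum to -5, so Os = +3.
A 1:1 salt means the cation carries the equal and opposite charge, 2+.
Cation: ligand charges sum to -3; for the ion to be 2+, Re = +5.

dibromo(ethylenediamine)(glycinato)rhenium(V) (glycinato)tetranitratoosmate(III)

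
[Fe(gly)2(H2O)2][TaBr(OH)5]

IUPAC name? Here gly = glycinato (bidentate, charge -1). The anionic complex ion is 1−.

diaquabis(glycinato)iron(III) bromopentahydroxotantalate(V)

Both ions are complex: the cation is named first with the plain metal name, the anion second with the -ate form; each ion's ligands are alphabetised independently.
The complex anion is given as 1−; its ligand charges sum to -6, so Ta = +5.
A 1:1 salt means the cation carries the equal and opposite charge, 1+.
Cation: ligand charges sum to -2; for the ion to be 1+, Fe = +3.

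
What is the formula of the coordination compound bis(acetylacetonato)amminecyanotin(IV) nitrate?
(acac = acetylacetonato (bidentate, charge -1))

[Sn(acac)2(CN)(NH3)]NO3

Ligands: 1 cyano (CN, -1), 2 acetylacetonato (acac, -1), 1 ammine (NH3, neutral). Ligand charge sum = -3.
With Sn in oxidation state +4, the complex ion is [Sn...]^1+.
Charge balance with nitrate (-1) requires 1 complex ion per 1 nitrate.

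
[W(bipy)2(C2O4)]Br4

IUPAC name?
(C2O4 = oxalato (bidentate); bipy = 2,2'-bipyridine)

The 4 bromide counter-ions carry a total charge of -4, so each complex ion is 4+.
Ligand charges: 1×oxalato (-2 each), 2×2,2'-bipyridine (neutral); total -2. So W + (-2) = 4+, giving W = +6.
Ligands are named alphabetically: bipyridine before oxalato.

bis(2,2'-bipyridine)oxalatotungsten(VI) bromide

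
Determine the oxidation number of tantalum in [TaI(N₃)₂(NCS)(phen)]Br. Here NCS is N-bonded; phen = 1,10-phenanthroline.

+5

1 bromide outside the brackets (-1 each) → the complex ion is 1+.
Ligand charges: 1×NCS = -1; 2×N3 = -2; 1×I = -1; 1×phen neutral; sum -4.
Ta + (-4) = 1+ ⇒ Ta is +5.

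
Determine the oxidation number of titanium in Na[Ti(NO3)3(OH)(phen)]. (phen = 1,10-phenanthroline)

+3

1 sodium outside the brackets (+1 each) → the complex ion is 1−.
Ligand charges: 1×OH = -1; 1×phen neutral; 3×NO3 = -3; sum -4.
Ti + (-4) = 1− ⇒ Ti is +3.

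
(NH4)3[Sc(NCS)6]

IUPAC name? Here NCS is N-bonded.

ammonium hexaisothiocyanatoscandate(III)

The 3 ammonium counter-ions carry a total charge of +3, so each complex ion is 3−.
Ligand charges: 6×isothiocyanato (-1 each); total -6. So Sc + (-6) = 3−, giving Sc = +3.
The complex ion is anionic, so scandium takes the -ate form scandate(III).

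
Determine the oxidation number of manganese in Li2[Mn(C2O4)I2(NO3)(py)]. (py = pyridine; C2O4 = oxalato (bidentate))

+3

2 lithium outside the brackets (+1 each) → the complex ion is 2−.
Ligand charges: 1×NO3 = -1; 2×I = -2; 1×py neutral; 1×C2O4 = -2; sum -5.
Mn + (-5) = 2− ⇒ Mn is +3.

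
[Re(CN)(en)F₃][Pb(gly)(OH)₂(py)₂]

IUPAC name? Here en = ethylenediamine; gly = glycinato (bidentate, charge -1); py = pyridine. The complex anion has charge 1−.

Both ions are complex: the cation is named first with the plain metal name, the anion second with the -ate form; each ion's ligands are alphabetised independently.
The complex anion is given as 1−; its ligand charges sum to -3, so Pb = +2.
A 1:1 salt means the cation carries the equal and opposite charge, 1+.
Cation: ligand charges sum to -4; for the ion to be 1+, Re = +5.

cyano(ethylenediamine)trifluororhenium(V) (glycinato)dihydroxobis(pyridine)plumbate(II)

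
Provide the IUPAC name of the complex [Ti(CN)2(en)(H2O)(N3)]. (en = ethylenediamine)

aquaazidodicyano(ethylenediamine)titanium(III)

There is no counter-ion, so the complex is neutral overall.
Ligand charges: 1×ethylenediamine (neutral), 1×azido (-1 each), 1×aqua (neutral), 2×cyano (-1 each); total -3. So Ti + (-3) = 0, giving Ti = +3.
Ligands are named alphabetically: aqua before azido before cyano before ethylenediamine.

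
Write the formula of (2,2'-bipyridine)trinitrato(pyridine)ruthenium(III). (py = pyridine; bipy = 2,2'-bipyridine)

[Ru(bipy)(NO3)3(py)]

Ligands: 1 pyridine (py, neutral), 3 nitrato (NO3, -1), 1 2,2'-bipyridine (bipy, neutral). Ligand charge sum = -3.
With Ru in oxidation state +3, the complex ion is [Ru...].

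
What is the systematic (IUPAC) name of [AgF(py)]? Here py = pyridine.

There is no counter-ion, so the complex is neutral overall.
Ligand charges: 1×fluoro (-1 each), 1×pyridine (neutral); total -1. So Ag + (-1) = 0, giving Ag = +1.
Ligands are named alphabetically: fluoro before pyridine.

fluoro(pyridine)silver(I)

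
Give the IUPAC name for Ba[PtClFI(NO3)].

The 1 barium counter-ion carries a total charge of +2, so each complex ion is 2−.
Ligand charges: 1×fluoro (-1 each), 1×iodo (-1 each), 1×nitrato (-1 each), 1×chloro (-1 each); total -4. So Pt + (-4) = 2−, giving Pt = +2.
The complex ion is anionic, so platinum takes the -ate form platinate(II).

barium chlorofluoroiodonitratoplatinate(II)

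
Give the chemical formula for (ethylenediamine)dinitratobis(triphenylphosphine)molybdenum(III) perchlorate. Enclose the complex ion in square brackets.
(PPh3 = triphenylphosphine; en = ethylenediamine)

Ligands: 2 triphenylphosphine (PPh3, neutral), 1 ethylenediamine (en, neutral), 2 nitrato (NO3, -1). Ligand charge sum = -2.
With Mo in oxidation state +3, the complex ion is [Mo...]^1+.
Charge balance with perchlorate (-1) requires 1 complex ion per 1 perchlorate.

[Mo(en)(NO3)2(PPh3)2]ClO4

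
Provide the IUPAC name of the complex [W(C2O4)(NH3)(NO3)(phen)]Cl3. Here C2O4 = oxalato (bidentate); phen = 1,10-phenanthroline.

The 3 chloride counter-ions carry a total charge of -3, so each complex ion is 3+.
Ligand charges: 1×ammine (neutral), 1×oxalato (-2 each), 1×nitrato (-1 each), 1×1,10-phenanthroline (neutral); total -3. So W + (-3) = 3+, giving W = +6.
Ligands are named alphabetically: ammine before nitrato before oxalato before phenanthroline.

amminenitratooxalato(1,10-phenanthroline)tungsten(VI) chloride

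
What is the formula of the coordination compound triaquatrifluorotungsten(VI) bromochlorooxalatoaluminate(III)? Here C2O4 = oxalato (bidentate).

Cation [W…]: ligand charges -3, W(VI) ⇒ ion charge 3+.
Anion [Al…]: ligand charges -4, Al(III) ⇒ ion charge 1−.
One 3+ cation requires 3 of the 1− anion.

[WF3(H2O)3][AlBr(C2O4)Cl]3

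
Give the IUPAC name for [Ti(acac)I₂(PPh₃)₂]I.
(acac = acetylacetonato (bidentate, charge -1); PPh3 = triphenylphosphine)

(acetylacetonato)diiodobis(triphenylphosphine)titanium(IV) iodide

The 1 iodide counter-ion carries a total charge of -1, so each complex ion is 1+.
Ligand charges: 1×acetylacetonato (-1 each), 2×iodo (-1 each), 2×triphenylphosphine (neutral); total -3. So Ti + (-3) = 1+, giving Ti = +4.
Ligands are named alphabetically: acetylacetonato before iodo before triphenylphosphine.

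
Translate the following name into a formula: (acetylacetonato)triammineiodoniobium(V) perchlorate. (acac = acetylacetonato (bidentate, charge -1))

[Nb(acac)I(NH3)3](ClO4)3

Ligands: 3 ammine (NH3, neutral), 1 acetylacetonato (acac, -1), 1 iodo (I, -1). Ligand charge sum = -2.
With Nb in oxidation state +5, the complex ion is [Nb...]^3+.
Charge balance with perchlorate (-1) requires 1 complex ion per 3 perchlorate.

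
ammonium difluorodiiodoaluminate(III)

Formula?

NH4[AlF2I2]

Ligands: 2 iodo (I, -1), 2 fluoro (F, -1). Ligand charge sum = -4.
Charge balance with ammonium (+1) requires 1 complex ion per 1 ammonium.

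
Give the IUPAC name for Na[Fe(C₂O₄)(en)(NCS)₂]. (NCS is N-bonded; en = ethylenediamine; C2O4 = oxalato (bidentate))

The 1 sodium counter-ion carries a total charge of +1, so each complex ion is 1−.
Ligand charges: 2×isothiocyanato (-1 each), 1×ethylenediamine (neutral), 1×oxalato (-2 each); total -4. So Fe + (-4) = 1−, giving Fe = +3.
Ligands are named alphabetically: ethylenediamine before isothiocyanato before oxalato.
The complex ion is anionic, so iron takes the -ate form ferrate(III).

sodium (ethylenediamine)diisothiocyanatooxalatoferrate(III)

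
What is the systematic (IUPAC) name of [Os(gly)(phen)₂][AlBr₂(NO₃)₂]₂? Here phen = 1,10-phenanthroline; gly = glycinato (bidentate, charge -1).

Both ions are complex: the cation is named first with the plain metal name, the anion second with the -ate form; each ion's ligands are alphabetised independently.
Aluminium is always +3 in its complexes; the anion's ligand charges sum to -4, so the complex anion is 1−.
With 2 anions per cation, the cation must be 2×1 = 2+.
Cation: ligand charges sum to -1; for the ion to be 2+, Os = +3.

(glycinato)bis(1,10-phenanthroline)osmium(III) dibromodinitratoaluminate(III)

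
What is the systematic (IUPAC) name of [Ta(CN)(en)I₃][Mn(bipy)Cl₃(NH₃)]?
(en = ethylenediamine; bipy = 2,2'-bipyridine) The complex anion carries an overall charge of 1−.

The complex anion is given as 1−; its ligand charges sum to -3, so Mn = +2.
A 1:1 salt means the cation carries the equal and opposite charge, 1+.
Cation: ligand charges sum to -4; for the ion to be 1+, Ta = +5.

cyano(ethylenediamine)triiodotantalum(V) ammine(2,2'-bipyridine)trichloromanganate(II)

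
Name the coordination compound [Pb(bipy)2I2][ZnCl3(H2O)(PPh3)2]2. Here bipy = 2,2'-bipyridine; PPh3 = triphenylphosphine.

Zinc is always +2 in its complexes; the anion's ligand charges sum to -3, so the complex anion is 1−.
With 2 anions per cation, the cation must be 2×1 = 2+.
Cation: ligand charges sum to -2; for the ion to be 2+, Pb = +4.

bis(2,2'-bipyridine)diiodolead(IV) aquatrichlorobis(triphenylphosphine)zincate(II)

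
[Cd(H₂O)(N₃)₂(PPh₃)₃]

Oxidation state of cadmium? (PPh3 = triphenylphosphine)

+2

No counter-ion: the bracketed complex is neutral.
Ligand charges: 1×H2O neutral; 3×PPh3 neutral; 2×N3 = -2; sum -2.
Cd + (-2) = 0 ⇒ Cd is +2.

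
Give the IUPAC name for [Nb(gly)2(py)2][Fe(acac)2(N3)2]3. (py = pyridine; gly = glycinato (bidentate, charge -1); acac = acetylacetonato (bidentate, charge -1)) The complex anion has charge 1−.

Both ions are complex: the cation is named first with the plain metal name, the anion second with the -ate form; each ion's ligands are alphabetised independently.
The complex anion is given as 1−; its ligand charges sum to -4, so Fe = +3.
With 3 anions per cation, the cation must be 3×1 = 3+.
Cation: ligand charges sum to -2; for the ion to be 3+, Nb = +5.

bis(glycinato)bis(pyridine)niobium(V) bis(acetylacetonato)diazidoferrate(III)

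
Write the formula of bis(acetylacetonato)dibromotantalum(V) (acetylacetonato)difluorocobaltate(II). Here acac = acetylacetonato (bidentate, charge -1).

Cation [Ta…]: ligand charges -4, Ta(V) ⇒ ion charge 1+.
Anion [Co…]: ligand charges -3, Co(II) ⇒ ion charge 1−.

[Ta(acac)2Br2][Co(acac)F2]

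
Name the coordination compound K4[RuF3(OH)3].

The 4 potassium counter-ions carry a total charge of +4, so each complex ion is 4−.
Ligand charges: 3×hydroxo (-1 each), 3×fluoro (-1 each); total -6. So Ru + (-6) = 4−, giving Ru = +2.
The complex ion is anionic, so ruthenium takes the -ate form ruthenate(II).

potassium trifluorotrihydroxoruthenate(II)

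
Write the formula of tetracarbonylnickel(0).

[Ni(CO)4]

Ligands: 4 carbonyl (CO, neutral). Ligand charge sum = 0.
With Ni in oxidation state 0, the complex ion is [Ni...].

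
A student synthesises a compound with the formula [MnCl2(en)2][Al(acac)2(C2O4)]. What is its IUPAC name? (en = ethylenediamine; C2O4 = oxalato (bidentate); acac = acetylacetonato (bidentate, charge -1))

Both ions are complex: the cation is named first with the plain metal name, the anion second with the -ate form; each ion's ligands are alphabetised independently.
Aluminium is always +3 in its complexes; the anion's ligand charges sum to -4, so the complex anion is 1−.
A 1:1 salt means the cation carries the equal and opposite charge, 1+.
Cation: ligand charges sum to -2; for the ion to be 1+, Mn = +3.

dichlorobis(ethylenediamine)manganese(III) bis(acetylacetonato)oxalatoaluminate(III)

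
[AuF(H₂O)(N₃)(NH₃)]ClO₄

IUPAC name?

The 1 perchlorate counter-ion carries a total charge of -1, so each complex ion is 1+.
Ligand charges: 1×ammine (neutral), 1×azido (-1 each), 1×fluoro (-1 each), 1×aqua (neutral); total -2. So Au + (-2) = 1+, giving Au = +3.
Ligands are named alphabetically: ammine before aqua before azido before fluoro.

ammineaquaazidofluorogold(III) perchlorate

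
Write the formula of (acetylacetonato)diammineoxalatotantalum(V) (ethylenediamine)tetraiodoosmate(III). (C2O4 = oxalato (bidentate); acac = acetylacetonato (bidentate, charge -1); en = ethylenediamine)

Cation [Ta…]: ligand charges -3, Ta(V) ⇒ ion charge 2+.
Anion [Os…]: ligand charges -4, Os(III) ⇒ ion charge 1−.
One 2+ cation requires 2 of the 1− anion.

[Ta(acac)(C2O4)(NH3)2][Os(en)I4]2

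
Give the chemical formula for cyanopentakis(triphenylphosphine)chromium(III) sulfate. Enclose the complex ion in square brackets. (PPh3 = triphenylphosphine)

Ligands: 5 triphenylphosphine (PPh3, neutral), 1 cyano (CN, -1). Ligand charge sum = -1.
Charge balance with sulfate (-2) requires 1 complex ion per 1 sulfate.

[Cr(CN)(PPh3)5]SO4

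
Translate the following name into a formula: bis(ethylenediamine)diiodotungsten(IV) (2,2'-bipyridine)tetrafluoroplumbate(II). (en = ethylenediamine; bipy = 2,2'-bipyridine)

[W(en)2I2][Pb(bipy)F4]

Cation [W…]: ligand charges -2, W(IV) ⇒ ion charge 2+.
Anion [Pb…]: ligand charges -4, Pb(II) ⇒ ion charge 2−.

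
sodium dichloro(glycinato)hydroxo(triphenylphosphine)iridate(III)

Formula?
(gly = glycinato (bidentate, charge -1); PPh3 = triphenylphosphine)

Na[IrCl2(gly)(OH)(PPh3)]

Ligands: 2 chloro (Cl, -1), 1 glycinato (gly, -1), 1 hydroxo (OH, -1), 1 triphenylphosphine (PPh3, neutral). Ligand charge sum = -4.
With Ir in oxidation state +3, the complex ion is [Ir...]^1−.
Charge balance with sodium (+1) requires 1 complex ion per 1 sodium.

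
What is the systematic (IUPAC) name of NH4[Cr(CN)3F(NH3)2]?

ammonium diamminetricyanofluorochromate(III)

The 1 ammonium counter-ion carries a total charge of +1, so each complex ion is 1−.
Ligand charges: 3×cyano (-1 each), 2×ammine (neutral), 1×fluoro (-1 each); total -4. So Cr + (-4) = 1−, giving Cr = +3.
Ligands are named alphabetically: ammine before cyano before fluoro.
The complex ion is anionic, so chromium takes the -ate form chromate(III).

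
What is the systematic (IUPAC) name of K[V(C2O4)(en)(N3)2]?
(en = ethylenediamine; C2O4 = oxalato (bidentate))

potassium diazido(ethylenediamine)oxalatovanadate(III)

The 1 potassium counter-ion carries a total charge of +1, so each complex ion is 1−.
Ligand charges: 2×azido (-1 each), 1×ethylenediamine (neutral), 1×oxalato (-2 each); total -4. So V + (-4) = 1−, giving V = +3.
Ligands are named alphabetically: azido before ethylenediamine before oxalato.
The complex ion is anionic, so vanadium takes the -ate form vanadate(III).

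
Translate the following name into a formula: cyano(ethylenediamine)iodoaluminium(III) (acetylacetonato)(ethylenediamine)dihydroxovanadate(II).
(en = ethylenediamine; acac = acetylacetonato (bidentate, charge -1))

[Al(CN)(en)I][V(acac)(en)(OH)2]

Cation [Al…]: ligand charges -2, Al(III) ⇒ ion charge 1+.
Anion [V…]: ligand charges -3, V(II) ⇒ ion charge 1−.
One 1+ cation balances one 1− anion.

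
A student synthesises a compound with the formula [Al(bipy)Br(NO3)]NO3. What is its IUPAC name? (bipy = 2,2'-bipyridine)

(2,2'-bipyridine)bromonitratoaluminium(III) nitrate

The 1 nitrate counter-ion carries a total charge of -1, so each complex ion is 1+.
Ligand charges: 1×2,2'-bipyridine (neutral), 1×bromo (-1 each), 1×nitrato (-1 each); total -2. So Al + (-2) = 1+, giving Al = +3.
Ligands are named alphabetically: bipyridine before bromo before nitrato.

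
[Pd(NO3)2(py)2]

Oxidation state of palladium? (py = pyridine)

+2

No counter-ion: the bracketed complex is neutral.
Ligand charges: 2×NO3 = -2; 2×py neutral; sum -2.
Pd + (-2) = 0 ⇒ Pd is +2.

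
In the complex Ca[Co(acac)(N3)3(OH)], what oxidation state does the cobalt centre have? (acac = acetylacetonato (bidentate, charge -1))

+3

1 calcium outside the brackets (+2 each) → the complex ion is 2−.
Ligand charges: 1×acac = -1; 3×N3 = -3; 1×OH = -1; sum -5.
Co + (-5) = 2− ⇒ Co is +3.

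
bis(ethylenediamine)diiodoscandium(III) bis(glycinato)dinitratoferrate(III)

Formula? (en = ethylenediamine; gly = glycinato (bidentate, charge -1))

Cation [Sc…]: ligand charges -2, Sc(III) ⇒ ion charge 1+.
Anion [Fe…]: ligand charges -4, Fe(III) ⇒ ion charge 1−.
One 1+ cation balances one 1− anion.

[Sc(en)2I2][Fe(gly)2(NO3)2]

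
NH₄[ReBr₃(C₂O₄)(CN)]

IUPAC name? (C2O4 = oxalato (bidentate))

The 1 ammonium counter-ion carries a total charge of +1, so each complex ion is 1−.
Ligand charges: 1×cyano (-1 each), 3×bromo (-1 each), 1×oxalato (-2 each); total -6. So Re + (-6) = 1−, giving Re = +5.
Ligands are named alphabetically: bromo before cyano before oxalato.
The complex ion is anionic, so rhenium takes the -ate form rhenate(V).

ammonium tribromocyanooxalatorhenate(V)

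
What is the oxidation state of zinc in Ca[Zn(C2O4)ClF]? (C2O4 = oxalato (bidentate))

+2

1 calcium outside the brackets (+2 each) → the complex ion is 2−.
Ligand charges: 1×C2O4 = -2; 1×F = -1; 1×Cl = -1; sum -4.
Zn + (-4) = 2− ⇒ Zn is +2.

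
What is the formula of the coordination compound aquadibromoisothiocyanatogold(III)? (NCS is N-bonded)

Ligands: 1 aqua (H2O, neutral), 1 isothiocyanato (NCS, -1), 2 bromo (Br, -1). Ligand charge sum = -3.
With Au in oxidation state +3, the complex ion is [Au...].

[AuBr2(H2O)(NCS)]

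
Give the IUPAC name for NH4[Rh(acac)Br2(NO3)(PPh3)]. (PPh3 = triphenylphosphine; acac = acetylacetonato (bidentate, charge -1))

The 1 ammonium counter-ion carries a total charge of +1, so each complex ion is 1−.
Ligand charges: 1×triphenylphosphine (neutral), 2×bromo (-1 each), 1×acetylacetonato (-1 each), 1×nitrato (-1 each); total -4. So Rh + (-4) = 1−, giving Rh = +3.
Ligands are named alphabetically: acetylacetonato before bromo before nitrato before triphenylphosphine.
The complex ion is anionic, so rhodium takes the -ate form rhodate(III).

ammonium (acetylacetonato)dibromonitrato(triphenylphosphine)rhodate(III)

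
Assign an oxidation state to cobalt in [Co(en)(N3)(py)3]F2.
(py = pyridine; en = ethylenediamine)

2 fluoride outside the brackets (-1 each) → the complex ion is 2+.
Ligand charges: 3×py neutral; 1×N3 = -1; 1×en neutral; sum -1.
Co + (-1) = 2+ ⇒ Co is +3.

+3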